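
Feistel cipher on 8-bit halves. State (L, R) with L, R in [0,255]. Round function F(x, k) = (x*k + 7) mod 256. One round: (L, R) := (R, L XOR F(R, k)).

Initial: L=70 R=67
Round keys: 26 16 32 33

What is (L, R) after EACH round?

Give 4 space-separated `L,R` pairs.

Round 1 (k=26): L=67 R=147
Round 2 (k=16): L=147 R=116
Round 3 (k=32): L=116 R=20
Round 4 (k=33): L=20 R=239

Answer: 67,147 147,116 116,20 20,239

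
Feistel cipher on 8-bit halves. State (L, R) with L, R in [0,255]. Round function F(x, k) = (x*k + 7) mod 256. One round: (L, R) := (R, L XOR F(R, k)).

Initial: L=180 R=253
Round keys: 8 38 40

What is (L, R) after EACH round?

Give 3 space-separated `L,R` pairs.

Round 1 (k=8): L=253 R=91
Round 2 (k=38): L=91 R=116
Round 3 (k=40): L=116 R=124

Answer: 253,91 91,116 116,124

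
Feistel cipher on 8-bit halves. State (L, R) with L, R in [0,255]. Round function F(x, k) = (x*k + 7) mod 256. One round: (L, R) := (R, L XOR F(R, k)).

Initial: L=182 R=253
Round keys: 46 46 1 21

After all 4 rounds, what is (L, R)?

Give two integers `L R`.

Answer: 72 147

Derivation:
Round 1 (k=46): L=253 R=203
Round 2 (k=46): L=203 R=124
Round 3 (k=1): L=124 R=72
Round 4 (k=21): L=72 R=147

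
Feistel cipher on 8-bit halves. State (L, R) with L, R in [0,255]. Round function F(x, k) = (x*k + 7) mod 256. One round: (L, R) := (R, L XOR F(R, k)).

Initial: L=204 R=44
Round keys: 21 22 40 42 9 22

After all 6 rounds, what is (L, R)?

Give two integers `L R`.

Round 1 (k=21): L=44 R=111
Round 2 (k=22): L=111 R=189
Round 3 (k=40): L=189 R=224
Round 4 (k=42): L=224 R=122
Round 5 (k=9): L=122 R=177
Round 6 (k=22): L=177 R=71

Answer: 177 71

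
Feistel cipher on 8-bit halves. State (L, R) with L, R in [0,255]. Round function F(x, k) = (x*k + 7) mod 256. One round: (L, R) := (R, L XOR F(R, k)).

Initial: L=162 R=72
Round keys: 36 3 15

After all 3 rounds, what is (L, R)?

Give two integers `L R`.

Answer: 222 140

Derivation:
Round 1 (k=36): L=72 R=133
Round 2 (k=3): L=133 R=222
Round 3 (k=15): L=222 R=140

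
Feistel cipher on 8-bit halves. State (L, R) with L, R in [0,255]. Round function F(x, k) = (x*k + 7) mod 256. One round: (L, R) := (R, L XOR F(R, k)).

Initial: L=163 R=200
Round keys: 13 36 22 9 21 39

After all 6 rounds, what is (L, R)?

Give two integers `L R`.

Round 1 (k=13): L=200 R=140
Round 2 (k=36): L=140 R=127
Round 3 (k=22): L=127 R=125
Round 4 (k=9): L=125 R=19
Round 5 (k=21): L=19 R=235
Round 6 (k=39): L=235 R=199

Answer: 235 199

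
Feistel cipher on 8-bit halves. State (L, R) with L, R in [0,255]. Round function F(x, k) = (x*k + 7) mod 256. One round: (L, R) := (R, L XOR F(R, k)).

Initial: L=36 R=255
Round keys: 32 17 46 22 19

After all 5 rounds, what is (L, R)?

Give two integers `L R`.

Answer: 254 207

Derivation:
Round 1 (k=32): L=255 R=195
Round 2 (k=17): L=195 R=5
Round 3 (k=46): L=5 R=46
Round 4 (k=22): L=46 R=254
Round 5 (k=19): L=254 R=207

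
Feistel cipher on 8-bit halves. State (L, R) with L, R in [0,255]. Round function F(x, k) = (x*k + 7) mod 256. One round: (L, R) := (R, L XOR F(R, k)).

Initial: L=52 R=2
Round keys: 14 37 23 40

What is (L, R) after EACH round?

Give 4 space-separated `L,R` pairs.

Round 1 (k=14): L=2 R=23
Round 2 (k=37): L=23 R=88
Round 3 (k=23): L=88 R=248
Round 4 (k=40): L=248 R=159

Answer: 2,23 23,88 88,248 248,159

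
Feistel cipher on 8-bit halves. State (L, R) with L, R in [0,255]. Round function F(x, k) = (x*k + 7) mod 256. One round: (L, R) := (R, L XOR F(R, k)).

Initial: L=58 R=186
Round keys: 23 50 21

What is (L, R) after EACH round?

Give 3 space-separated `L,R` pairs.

Answer: 186,135 135,223 223,213

Derivation:
Round 1 (k=23): L=186 R=135
Round 2 (k=50): L=135 R=223
Round 3 (k=21): L=223 R=213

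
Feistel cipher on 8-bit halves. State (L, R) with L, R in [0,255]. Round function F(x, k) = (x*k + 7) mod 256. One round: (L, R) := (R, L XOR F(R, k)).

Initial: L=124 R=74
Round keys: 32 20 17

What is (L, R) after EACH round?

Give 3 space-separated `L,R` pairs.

Answer: 74,59 59,233 233,187

Derivation:
Round 1 (k=32): L=74 R=59
Round 2 (k=20): L=59 R=233
Round 3 (k=17): L=233 R=187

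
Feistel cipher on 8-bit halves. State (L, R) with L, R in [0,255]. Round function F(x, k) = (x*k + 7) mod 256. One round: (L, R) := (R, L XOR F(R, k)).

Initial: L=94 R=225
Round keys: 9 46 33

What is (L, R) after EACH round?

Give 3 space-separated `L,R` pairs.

Answer: 225,174 174,170 170,95

Derivation:
Round 1 (k=9): L=225 R=174
Round 2 (k=46): L=174 R=170
Round 3 (k=33): L=170 R=95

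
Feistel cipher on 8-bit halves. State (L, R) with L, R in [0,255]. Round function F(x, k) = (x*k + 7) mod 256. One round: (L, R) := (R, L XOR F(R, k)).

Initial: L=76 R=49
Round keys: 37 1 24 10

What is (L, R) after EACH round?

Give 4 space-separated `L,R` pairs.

Answer: 49,80 80,102 102,199 199,171

Derivation:
Round 1 (k=37): L=49 R=80
Round 2 (k=1): L=80 R=102
Round 3 (k=24): L=102 R=199
Round 4 (k=10): L=199 R=171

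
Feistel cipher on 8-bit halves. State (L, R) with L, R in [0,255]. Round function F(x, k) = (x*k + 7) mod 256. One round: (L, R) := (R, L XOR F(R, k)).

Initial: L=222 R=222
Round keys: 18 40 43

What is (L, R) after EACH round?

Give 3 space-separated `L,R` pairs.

Round 1 (k=18): L=222 R=125
Round 2 (k=40): L=125 R=81
Round 3 (k=43): L=81 R=223

Answer: 222,125 125,81 81,223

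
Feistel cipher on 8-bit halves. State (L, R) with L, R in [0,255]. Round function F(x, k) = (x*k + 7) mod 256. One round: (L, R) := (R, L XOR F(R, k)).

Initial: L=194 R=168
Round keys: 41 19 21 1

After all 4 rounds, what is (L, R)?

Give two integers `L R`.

Round 1 (k=41): L=168 R=45
Round 2 (k=19): L=45 R=246
Round 3 (k=21): L=246 R=24
Round 4 (k=1): L=24 R=233

Answer: 24 233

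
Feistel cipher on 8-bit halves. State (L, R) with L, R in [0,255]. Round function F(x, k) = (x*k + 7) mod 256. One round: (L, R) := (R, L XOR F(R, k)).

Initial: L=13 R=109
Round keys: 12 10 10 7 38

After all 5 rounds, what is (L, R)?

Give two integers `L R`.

Round 1 (k=12): L=109 R=46
Round 2 (k=10): L=46 R=190
Round 3 (k=10): L=190 R=93
Round 4 (k=7): L=93 R=44
Round 5 (k=38): L=44 R=210

Answer: 44 210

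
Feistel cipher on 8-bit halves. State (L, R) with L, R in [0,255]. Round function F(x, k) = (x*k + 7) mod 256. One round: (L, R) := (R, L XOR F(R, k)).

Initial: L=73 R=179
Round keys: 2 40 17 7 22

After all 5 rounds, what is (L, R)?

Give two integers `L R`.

Answer: 148 192

Derivation:
Round 1 (k=2): L=179 R=36
Round 2 (k=40): L=36 R=20
Round 3 (k=17): L=20 R=127
Round 4 (k=7): L=127 R=148
Round 5 (k=22): L=148 R=192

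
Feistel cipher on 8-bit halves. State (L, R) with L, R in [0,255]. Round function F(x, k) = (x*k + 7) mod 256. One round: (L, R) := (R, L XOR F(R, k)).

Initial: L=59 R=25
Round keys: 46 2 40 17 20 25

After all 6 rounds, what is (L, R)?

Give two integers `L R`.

Answer: 166 231

Derivation:
Round 1 (k=46): L=25 R=190
Round 2 (k=2): L=190 R=154
Round 3 (k=40): L=154 R=169
Round 4 (k=17): L=169 R=218
Round 5 (k=20): L=218 R=166
Round 6 (k=25): L=166 R=231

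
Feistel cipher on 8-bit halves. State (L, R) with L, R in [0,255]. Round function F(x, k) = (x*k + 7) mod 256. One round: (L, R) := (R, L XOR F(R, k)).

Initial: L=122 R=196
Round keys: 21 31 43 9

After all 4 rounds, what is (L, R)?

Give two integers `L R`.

Answer: 60 33

Derivation:
Round 1 (k=21): L=196 R=97
Round 2 (k=31): L=97 R=2
Round 3 (k=43): L=2 R=60
Round 4 (k=9): L=60 R=33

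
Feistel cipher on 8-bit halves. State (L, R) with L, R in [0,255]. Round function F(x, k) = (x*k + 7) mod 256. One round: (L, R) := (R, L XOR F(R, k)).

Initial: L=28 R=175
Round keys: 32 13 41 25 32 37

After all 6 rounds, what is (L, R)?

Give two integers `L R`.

Round 1 (k=32): L=175 R=251
Round 2 (k=13): L=251 R=105
Round 3 (k=41): L=105 R=35
Round 4 (k=25): L=35 R=27
Round 5 (k=32): L=27 R=68
Round 6 (k=37): L=68 R=192

Answer: 68 192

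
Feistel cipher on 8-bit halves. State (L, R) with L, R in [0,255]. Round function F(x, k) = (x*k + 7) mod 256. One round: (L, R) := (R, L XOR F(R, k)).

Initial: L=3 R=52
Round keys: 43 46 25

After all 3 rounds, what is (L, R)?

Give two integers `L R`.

Round 1 (k=43): L=52 R=192
Round 2 (k=46): L=192 R=179
Round 3 (k=25): L=179 R=66

Answer: 179 66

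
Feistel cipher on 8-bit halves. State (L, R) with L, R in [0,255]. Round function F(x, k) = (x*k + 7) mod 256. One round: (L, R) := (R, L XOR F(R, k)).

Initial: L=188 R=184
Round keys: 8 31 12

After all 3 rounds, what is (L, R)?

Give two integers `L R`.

Round 1 (k=8): L=184 R=123
Round 2 (k=31): L=123 R=84
Round 3 (k=12): L=84 R=140

Answer: 84 140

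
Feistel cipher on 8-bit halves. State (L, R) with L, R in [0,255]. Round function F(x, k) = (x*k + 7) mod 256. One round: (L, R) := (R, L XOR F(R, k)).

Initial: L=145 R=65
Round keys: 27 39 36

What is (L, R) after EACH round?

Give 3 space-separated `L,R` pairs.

Answer: 65,115 115,205 205,168

Derivation:
Round 1 (k=27): L=65 R=115
Round 2 (k=39): L=115 R=205
Round 3 (k=36): L=205 R=168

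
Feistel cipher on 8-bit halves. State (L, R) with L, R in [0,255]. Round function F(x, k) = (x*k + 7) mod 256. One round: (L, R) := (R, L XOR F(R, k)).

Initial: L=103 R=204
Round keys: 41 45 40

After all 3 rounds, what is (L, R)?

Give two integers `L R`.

Round 1 (k=41): L=204 R=212
Round 2 (k=45): L=212 R=135
Round 3 (k=40): L=135 R=203

Answer: 135 203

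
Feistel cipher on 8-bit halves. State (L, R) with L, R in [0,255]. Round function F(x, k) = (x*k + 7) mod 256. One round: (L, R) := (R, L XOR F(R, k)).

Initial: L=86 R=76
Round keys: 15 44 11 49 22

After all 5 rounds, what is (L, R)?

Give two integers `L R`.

Answer: 183 192

Derivation:
Round 1 (k=15): L=76 R=45
Round 2 (k=44): L=45 R=143
Round 3 (k=11): L=143 R=1
Round 4 (k=49): L=1 R=183
Round 5 (k=22): L=183 R=192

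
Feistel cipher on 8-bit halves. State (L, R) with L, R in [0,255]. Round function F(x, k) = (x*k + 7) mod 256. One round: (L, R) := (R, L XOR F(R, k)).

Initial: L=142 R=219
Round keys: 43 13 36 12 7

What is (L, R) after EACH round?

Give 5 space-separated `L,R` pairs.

Round 1 (k=43): L=219 R=94
Round 2 (k=13): L=94 R=22
Round 3 (k=36): L=22 R=65
Round 4 (k=12): L=65 R=5
Round 5 (k=7): L=5 R=107

Answer: 219,94 94,22 22,65 65,5 5,107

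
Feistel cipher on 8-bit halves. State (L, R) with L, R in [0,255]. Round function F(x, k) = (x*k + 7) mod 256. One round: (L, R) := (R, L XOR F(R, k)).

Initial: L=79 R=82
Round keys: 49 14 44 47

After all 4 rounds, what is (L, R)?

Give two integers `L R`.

Answer: 229 59

Derivation:
Round 1 (k=49): L=82 R=246
Round 2 (k=14): L=246 R=41
Round 3 (k=44): L=41 R=229
Round 4 (k=47): L=229 R=59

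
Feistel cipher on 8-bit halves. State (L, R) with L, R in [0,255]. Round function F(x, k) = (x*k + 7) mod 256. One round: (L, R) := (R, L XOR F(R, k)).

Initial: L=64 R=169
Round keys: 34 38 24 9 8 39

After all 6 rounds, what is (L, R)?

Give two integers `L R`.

Round 1 (k=34): L=169 R=57
Round 2 (k=38): L=57 R=212
Round 3 (k=24): L=212 R=222
Round 4 (k=9): L=222 R=1
Round 5 (k=8): L=1 R=209
Round 6 (k=39): L=209 R=223

Answer: 209 223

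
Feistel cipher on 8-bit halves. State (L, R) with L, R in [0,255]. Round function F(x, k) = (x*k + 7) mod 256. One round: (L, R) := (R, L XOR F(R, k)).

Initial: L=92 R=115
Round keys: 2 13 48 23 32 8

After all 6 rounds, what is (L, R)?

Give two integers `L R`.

Round 1 (k=2): L=115 R=177
Round 2 (k=13): L=177 R=119
Round 3 (k=48): L=119 R=230
Round 4 (k=23): L=230 R=198
Round 5 (k=32): L=198 R=33
Round 6 (k=8): L=33 R=201

Answer: 33 201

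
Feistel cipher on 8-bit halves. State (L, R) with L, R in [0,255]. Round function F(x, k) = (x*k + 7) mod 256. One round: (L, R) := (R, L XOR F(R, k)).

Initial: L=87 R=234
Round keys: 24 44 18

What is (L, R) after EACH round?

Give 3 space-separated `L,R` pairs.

Answer: 234,160 160,109 109,17

Derivation:
Round 1 (k=24): L=234 R=160
Round 2 (k=44): L=160 R=109
Round 3 (k=18): L=109 R=17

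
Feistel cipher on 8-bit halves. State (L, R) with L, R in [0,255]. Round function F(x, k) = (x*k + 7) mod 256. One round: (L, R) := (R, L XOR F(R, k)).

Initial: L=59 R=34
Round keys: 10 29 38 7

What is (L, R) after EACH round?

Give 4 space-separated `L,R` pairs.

Round 1 (k=10): L=34 R=96
Round 2 (k=29): L=96 R=197
Round 3 (k=38): L=197 R=37
Round 4 (k=7): L=37 R=207

Answer: 34,96 96,197 197,37 37,207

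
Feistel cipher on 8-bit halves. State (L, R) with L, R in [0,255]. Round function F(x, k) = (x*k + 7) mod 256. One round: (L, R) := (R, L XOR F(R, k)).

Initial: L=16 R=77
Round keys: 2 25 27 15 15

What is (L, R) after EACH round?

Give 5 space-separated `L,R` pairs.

Answer: 77,177 177,29 29,167 167,205 205,173

Derivation:
Round 1 (k=2): L=77 R=177
Round 2 (k=25): L=177 R=29
Round 3 (k=27): L=29 R=167
Round 4 (k=15): L=167 R=205
Round 5 (k=15): L=205 R=173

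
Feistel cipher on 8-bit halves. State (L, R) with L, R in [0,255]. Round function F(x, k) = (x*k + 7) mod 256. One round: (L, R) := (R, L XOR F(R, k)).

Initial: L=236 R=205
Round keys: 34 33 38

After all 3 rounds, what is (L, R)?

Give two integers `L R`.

Round 1 (k=34): L=205 R=173
Round 2 (k=33): L=173 R=153
Round 3 (k=38): L=153 R=16

Answer: 153 16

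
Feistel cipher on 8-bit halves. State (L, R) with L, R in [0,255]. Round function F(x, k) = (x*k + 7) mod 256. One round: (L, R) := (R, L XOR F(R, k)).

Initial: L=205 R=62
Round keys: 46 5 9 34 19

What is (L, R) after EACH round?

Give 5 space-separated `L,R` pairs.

Round 1 (k=46): L=62 R=230
Round 2 (k=5): L=230 R=187
Round 3 (k=9): L=187 R=124
Round 4 (k=34): L=124 R=196
Round 5 (k=19): L=196 R=239

Answer: 62,230 230,187 187,124 124,196 196,239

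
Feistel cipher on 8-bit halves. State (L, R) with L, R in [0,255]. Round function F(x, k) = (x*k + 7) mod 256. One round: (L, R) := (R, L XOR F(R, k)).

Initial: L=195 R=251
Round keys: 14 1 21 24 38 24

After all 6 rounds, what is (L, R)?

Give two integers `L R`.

Answer: 246 170

Derivation:
Round 1 (k=14): L=251 R=2
Round 2 (k=1): L=2 R=242
Round 3 (k=21): L=242 R=227
Round 4 (k=24): L=227 R=189
Round 5 (k=38): L=189 R=246
Round 6 (k=24): L=246 R=170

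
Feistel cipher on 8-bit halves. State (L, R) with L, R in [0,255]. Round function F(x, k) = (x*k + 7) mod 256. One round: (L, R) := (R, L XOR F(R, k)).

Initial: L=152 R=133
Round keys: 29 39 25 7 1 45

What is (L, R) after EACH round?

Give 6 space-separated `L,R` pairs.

Round 1 (k=29): L=133 R=128
Round 2 (k=39): L=128 R=2
Round 3 (k=25): L=2 R=185
Round 4 (k=7): L=185 R=20
Round 5 (k=1): L=20 R=162
Round 6 (k=45): L=162 R=149

Answer: 133,128 128,2 2,185 185,20 20,162 162,149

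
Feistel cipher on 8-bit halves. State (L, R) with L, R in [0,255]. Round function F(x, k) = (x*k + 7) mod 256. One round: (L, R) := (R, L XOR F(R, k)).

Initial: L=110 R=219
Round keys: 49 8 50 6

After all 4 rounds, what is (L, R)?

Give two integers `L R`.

Round 1 (k=49): L=219 R=156
Round 2 (k=8): L=156 R=60
Round 3 (k=50): L=60 R=35
Round 4 (k=6): L=35 R=229

Answer: 35 229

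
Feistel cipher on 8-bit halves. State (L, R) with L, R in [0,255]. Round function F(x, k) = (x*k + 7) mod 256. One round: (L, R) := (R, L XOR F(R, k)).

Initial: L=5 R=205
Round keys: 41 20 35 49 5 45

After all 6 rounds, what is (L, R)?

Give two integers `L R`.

Answer: 60 18

Derivation:
Round 1 (k=41): L=205 R=217
Round 2 (k=20): L=217 R=54
Round 3 (k=35): L=54 R=176
Round 4 (k=49): L=176 R=129
Round 5 (k=5): L=129 R=60
Round 6 (k=45): L=60 R=18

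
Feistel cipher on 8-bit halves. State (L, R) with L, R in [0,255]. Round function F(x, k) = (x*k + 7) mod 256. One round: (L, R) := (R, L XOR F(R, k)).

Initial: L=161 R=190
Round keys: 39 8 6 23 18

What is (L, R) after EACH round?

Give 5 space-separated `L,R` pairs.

Answer: 190,88 88,121 121,133 133,131 131,184

Derivation:
Round 1 (k=39): L=190 R=88
Round 2 (k=8): L=88 R=121
Round 3 (k=6): L=121 R=133
Round 4 (k=23): L=133 R=131
Round 5 (k=18): L=131 R=184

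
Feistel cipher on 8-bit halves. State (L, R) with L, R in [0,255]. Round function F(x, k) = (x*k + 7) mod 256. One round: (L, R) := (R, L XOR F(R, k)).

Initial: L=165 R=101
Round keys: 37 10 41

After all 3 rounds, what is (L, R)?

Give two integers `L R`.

Answer: 92 198

Derivation:
Round 1 (k=37): L=101 R=5
Round 2 (k=10): L=5 R=92
Round 3 (k=41): L=92 R=198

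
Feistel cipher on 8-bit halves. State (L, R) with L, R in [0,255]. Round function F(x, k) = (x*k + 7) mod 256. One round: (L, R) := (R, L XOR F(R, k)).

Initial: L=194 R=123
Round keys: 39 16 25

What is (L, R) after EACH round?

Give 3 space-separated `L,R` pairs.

Answer: 123,6 6,28 28,197

Derivation:
Round 1 (k=39): L=123 R=6
Round 2 (k=16): L=6 R=28
Round 3 (k=25): L=28 R=197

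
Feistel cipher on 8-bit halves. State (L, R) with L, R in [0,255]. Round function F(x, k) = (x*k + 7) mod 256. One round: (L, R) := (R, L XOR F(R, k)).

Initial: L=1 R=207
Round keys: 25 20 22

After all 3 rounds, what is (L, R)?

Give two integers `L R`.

Answer: 60 16

Derivation:
Round 1 (k=25): L=207 R=63
Round 2 (k=20): L=63 R=60
Round 3 (k=22): L=60 R=16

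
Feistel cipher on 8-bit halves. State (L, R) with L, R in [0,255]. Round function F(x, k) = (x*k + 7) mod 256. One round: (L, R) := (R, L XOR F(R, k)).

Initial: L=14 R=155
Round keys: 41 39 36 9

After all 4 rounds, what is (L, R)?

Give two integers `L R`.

Answer: 243 90

Derivation:
Round 1 (k=41): L=155 R=212
Round 2 (k=39): L=212 R=200
Round 3 (k=36): L=200 R=243
Round 4 (k=9): L=243 R=90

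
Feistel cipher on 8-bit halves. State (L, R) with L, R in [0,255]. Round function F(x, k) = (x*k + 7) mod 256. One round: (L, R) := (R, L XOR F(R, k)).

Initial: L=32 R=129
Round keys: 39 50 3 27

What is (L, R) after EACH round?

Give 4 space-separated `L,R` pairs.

Round 1 (k=39): L=129 R=142
Round 2 (k=50): L=142 R=66
Round 3 (k=3): L=66 R=67
Round 4 (k=27): L=67 R=90

Answer: 129,142 142,66 66,67 67,90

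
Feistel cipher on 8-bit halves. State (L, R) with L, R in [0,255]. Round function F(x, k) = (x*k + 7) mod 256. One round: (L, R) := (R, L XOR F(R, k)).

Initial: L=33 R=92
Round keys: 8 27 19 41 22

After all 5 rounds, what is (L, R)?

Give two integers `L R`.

Answer: 130 131

Derivation:
Round 1 (k=8): L=92 R=198
Round 2 (k=27): L=198 R=181
Round 3 (k=19): L=181 R=176
Round 4 (k=41): L=176 R=130
Round 5 (k=22): L=130 R=131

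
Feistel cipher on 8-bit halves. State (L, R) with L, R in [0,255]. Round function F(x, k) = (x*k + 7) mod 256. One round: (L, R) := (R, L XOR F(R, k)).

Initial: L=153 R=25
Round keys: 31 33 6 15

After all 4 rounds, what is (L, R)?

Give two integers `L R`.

Round 1 (k=31): L=25 R=151
Round 2 (k=33): L=151 R=103
Round 3 (k=6): L=103 R=230
Round 4 (k=15): L=230 R=230

Answer: 230 230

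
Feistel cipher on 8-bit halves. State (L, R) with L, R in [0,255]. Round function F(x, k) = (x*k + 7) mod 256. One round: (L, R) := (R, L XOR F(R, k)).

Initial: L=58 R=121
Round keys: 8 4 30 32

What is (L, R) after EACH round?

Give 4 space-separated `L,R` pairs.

Answer: 121,245 245,162 162,246 246,101

Derivation:
Round 1 (k=8): L=121 R=245
Round 2 (k=4): L=245 R=162
Round 3 (k=30): L=162 R=246
Round 4 (k=32): L=246 R=101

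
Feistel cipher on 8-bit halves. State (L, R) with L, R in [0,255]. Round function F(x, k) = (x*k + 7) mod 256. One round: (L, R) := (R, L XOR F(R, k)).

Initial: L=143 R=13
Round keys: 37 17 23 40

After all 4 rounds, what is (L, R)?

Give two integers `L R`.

Round 1 (k=37): L=13 R=103
Round 2 (k=17): L=103 R=211
Round 3 (k=23): L=211 R=155
Round 4 (k=40): L=155 R=236

Answer: 155 236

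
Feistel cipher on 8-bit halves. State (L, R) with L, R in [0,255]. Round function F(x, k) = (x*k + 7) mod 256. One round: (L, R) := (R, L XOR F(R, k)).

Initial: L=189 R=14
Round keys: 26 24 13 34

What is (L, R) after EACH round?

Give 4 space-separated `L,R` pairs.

Round 1 (k=26): L=14 R=206
Round 2 (k=24): L=206 R=89
Round 3 (k=13): L=89 R=66
Round 4 (k=34): L=66 R=146

Answer: 14,206 206,89 89,66 66,146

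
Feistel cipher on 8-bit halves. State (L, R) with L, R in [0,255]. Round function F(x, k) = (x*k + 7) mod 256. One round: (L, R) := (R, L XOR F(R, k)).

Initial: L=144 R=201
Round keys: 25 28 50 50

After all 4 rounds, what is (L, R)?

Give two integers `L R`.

Round 1 (k=25): L=201 R=56
Round 2 (k=28): L=56 R=238
Round 3 (k=50): L=238 R=187
Round 4 (k=50): L=187 R=99

Answer: 187 99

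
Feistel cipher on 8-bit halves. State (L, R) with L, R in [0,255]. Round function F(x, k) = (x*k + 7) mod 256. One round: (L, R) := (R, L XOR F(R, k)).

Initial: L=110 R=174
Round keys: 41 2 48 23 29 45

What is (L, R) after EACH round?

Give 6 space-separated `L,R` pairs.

Answer: 174,139 139,179 179,28 28,56 56,67 67,246

Derivation:
Round 1 (k=41): L=174 R=139
Round 2 (k=2): L=139 R=179
Round 3 (k=48): L=179 R=28
Round 4 (k=23): L=28 R=56
Round 5 (k=29): L=56 R=67
Round 6 (k=45): L=67 R=246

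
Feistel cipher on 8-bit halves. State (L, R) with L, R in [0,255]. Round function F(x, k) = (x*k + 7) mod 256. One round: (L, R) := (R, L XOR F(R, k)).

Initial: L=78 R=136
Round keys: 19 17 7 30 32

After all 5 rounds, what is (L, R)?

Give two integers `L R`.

Round 1 (k=19): L=136 R=81
Round 2 (k=17): L=81 R=224
Round 3 (k=7): L=224 R=118
Round 4 (k=30): L=118 R=59
Round 5 (k=32): L=59 R=17

Answer: 59 17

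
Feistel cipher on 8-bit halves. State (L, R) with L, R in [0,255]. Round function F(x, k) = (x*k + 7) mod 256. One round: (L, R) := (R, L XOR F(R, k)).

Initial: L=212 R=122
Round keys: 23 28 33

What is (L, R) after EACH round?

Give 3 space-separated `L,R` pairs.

Answer: 122,41 41,249 249,9

Derivation:
Round 1 (k=23): L=122 R=41
Round 2 (k=28): L=41 R=249
Round 3 (k=33): L=249 R=9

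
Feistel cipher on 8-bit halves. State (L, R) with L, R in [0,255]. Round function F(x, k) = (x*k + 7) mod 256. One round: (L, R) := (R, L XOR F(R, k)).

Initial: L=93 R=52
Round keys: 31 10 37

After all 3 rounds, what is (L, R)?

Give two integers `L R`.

Round 1 (k=31): L=52 R=14
Round 2 (k=10): L=14 R=167
Round 3 (k=37): L=167 R=36

Answer: 167 36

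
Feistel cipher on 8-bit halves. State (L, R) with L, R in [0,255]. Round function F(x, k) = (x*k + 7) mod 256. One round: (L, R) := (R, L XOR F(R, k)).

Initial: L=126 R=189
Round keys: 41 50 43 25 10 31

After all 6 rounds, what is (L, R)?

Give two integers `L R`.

Round 1 (k=41): L=189 R=50
Round 2 (k=50): L=50 R=118
Round 3 (k=43): L=118 R=235
Round 4 (k=25): L=235 R=140
Round 5 (k=10): L=140 R=148
Round 6 (k=31): L=148 R=127

Answer: 148 127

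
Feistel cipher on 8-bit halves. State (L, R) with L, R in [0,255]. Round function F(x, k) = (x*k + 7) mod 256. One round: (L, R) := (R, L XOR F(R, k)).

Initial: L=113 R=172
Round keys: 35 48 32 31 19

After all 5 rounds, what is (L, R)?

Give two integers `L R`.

Answer: 65 71

Derivation:
Round 1 (k=35): L=172 R=250
Round 2 (k=48): L=250 R=75
Round 3 (k=32): L=75 R=157
Round 4 (k=31): L=157 R=65
Round 5 (k=19): L=65 R=71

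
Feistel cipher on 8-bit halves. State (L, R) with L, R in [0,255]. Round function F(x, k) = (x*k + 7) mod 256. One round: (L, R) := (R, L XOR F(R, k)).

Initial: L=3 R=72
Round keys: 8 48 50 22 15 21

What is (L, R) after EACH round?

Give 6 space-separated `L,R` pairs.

Answer: 72,68 68,143 143,177 177,178 178,196 196,169

Derivation:
Round 1 (k=8): L=72 R=68
Round 2 (k=48): L=68 R=143
Round 3 (k=50): L=143 R=177
Round 4 (k=22): L=177 R=178
Round 5 (k=15): L=178 R=196
Round 6 (k=21): L=196 R=169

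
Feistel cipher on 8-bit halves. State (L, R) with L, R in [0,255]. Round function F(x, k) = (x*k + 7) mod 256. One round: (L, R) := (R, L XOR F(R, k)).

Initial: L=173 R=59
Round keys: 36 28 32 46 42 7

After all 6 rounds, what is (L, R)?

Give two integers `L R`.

Answer: 104 238

Derivation:
Round 1 (k=36): L=59 R=254
Round 2 (k=28): L=254 R=244
Round 3 (k=32): L=244 R=121
Round 4 (k=46): L=121 R=49
Round 5 (k=42): L=49 R=104
Round 6 (k=7): L=104 R=238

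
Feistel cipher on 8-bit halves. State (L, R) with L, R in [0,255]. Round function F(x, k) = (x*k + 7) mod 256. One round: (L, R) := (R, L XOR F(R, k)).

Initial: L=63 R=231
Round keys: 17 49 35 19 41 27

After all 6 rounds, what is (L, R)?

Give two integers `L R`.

Round 1 (k=17): L=231 R=97
Round 2 (k=49): L=97 R=127
Round 3 (k=35): L=127 R=5
Round 4 (k=19): L=5 R=25
Round 5 (k=41): L=25 R=13
Round 6 (k=27): L=13 R=127

Answer: 13 127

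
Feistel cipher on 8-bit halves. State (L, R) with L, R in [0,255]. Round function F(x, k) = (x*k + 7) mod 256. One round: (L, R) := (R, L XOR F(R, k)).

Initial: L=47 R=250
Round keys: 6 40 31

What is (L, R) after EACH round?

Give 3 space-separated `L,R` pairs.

Answer: 250,204 204,29 29,70

Derivation:
Round 1 (k=6): L=250 R=204
Round 2 (k=40): L=204 R=29
Round 3 (k=31): L=29 R=70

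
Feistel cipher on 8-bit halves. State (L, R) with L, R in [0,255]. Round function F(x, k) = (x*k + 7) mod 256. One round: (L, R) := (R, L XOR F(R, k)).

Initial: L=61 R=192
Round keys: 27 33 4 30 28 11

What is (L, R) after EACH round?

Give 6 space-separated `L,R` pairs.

Answer: 192,122 122,1 1,113 113,68 68,6 6,13

Derivation:
Round 1 (k=27): L=192 R=122
Round 2 (k=33): L=122 R=1
Round 3 (k=4): L=1 R=113
Round 4 (k=30): L=113 R=68
Round 5 (k=28): L=68 R=6
Round 6 (k=11): L=6 R=13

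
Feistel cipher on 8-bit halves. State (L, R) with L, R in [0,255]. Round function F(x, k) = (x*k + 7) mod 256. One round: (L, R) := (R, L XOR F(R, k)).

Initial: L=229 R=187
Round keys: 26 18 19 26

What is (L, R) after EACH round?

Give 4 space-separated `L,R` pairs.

Answer: 187,224 224,124 124,219 219,57

Derivation:
Round 1 (k=26): L=187 R=224
Round 2 (k=18): L=224 R=124
Round 3 (k=19): L=124 R=219
Round 4 (k=26): L=219 R=57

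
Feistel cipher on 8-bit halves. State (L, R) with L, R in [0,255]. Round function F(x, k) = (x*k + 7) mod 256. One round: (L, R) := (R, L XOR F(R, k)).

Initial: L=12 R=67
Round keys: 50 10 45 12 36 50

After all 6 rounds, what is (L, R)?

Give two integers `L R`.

Round 1 (k=50): L=67 R=17
Round 2 (k=10): L=17 R=242
Round 3 (k=45): L=242 R=128
Round 4 (k=12): L=128 R=245
Round 5 (k=36): L=245 R=251
Round 6 (k=50): L=251 R=248

Answer: 251 248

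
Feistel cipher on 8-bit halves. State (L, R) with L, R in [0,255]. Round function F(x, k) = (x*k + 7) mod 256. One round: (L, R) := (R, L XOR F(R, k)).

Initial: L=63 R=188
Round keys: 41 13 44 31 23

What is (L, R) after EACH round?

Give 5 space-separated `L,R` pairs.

Round 1 (k=41): L=188 R=28
Round 2 (k=13): L=28 R=207
Round 3 (k=44): L=207 R=135
Round 4 (k=31): L=135 R=175
Round 5 (k=23): L=175 R=71

Answer: 188,28 28,207 207,135 135,175 175,71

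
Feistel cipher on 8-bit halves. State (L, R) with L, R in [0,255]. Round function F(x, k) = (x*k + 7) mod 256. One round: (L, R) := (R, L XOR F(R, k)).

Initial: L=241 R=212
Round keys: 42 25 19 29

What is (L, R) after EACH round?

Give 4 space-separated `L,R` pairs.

Answer: 212,62 62,193 193,100 100,154

Derivation:
Round 1 (k=42): L=212 R=62
Round 2 (k=25): L=62 R=193
Round 3 (k=19): L=193 R=100
Round 4 (k=29): L=100 R=154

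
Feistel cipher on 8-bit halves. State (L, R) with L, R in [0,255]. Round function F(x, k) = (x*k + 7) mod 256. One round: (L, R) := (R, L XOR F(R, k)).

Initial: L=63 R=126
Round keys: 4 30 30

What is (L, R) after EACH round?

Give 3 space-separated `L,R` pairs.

Answer: 126,192 192,249 249,245

Derivation:
Round 1 (k=4): L=126 R=192
Round 2 (k=30): L=192 R=249
Round 3 (k=30): L=249 R=245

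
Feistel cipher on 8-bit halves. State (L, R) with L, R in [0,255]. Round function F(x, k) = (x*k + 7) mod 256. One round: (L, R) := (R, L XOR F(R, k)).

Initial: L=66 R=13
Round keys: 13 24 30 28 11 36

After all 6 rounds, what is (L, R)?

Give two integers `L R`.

Answer: 59 74

Derivation:
Round 1 (k=13): L=13 R=242
Round 2 (k=24): L=242 R=186
Round 3 (k=30): L=186 R=33
Round 4 (k=28): L=33 R=25
Round 5 (k=11): L=25 R=59
Round 6 (k=36): L=59 R=74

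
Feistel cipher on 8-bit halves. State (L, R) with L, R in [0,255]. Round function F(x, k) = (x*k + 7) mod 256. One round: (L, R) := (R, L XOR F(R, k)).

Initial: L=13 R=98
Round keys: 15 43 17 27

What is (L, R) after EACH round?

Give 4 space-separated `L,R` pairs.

Answer: 98,200 200,253 253,28 28,6

Derivation:
Round 1 (k=15): L=98 R=200
Round 2 (k=43): L=200 R=253
Round 3 (k=17): L=253 R=28
Round 4 (k=27): L=28 R=6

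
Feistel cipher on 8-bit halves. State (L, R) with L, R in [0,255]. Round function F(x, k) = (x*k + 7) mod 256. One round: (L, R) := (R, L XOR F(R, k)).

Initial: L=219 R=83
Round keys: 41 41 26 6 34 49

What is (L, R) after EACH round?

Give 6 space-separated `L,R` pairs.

Round 1 (k=41): L=83 R=137
Round 2 (k=41): L=137 R=171
Round 3 (k=26): L=171 R=236
Round 4 (k=6): L=236 R=36
Round 5 (k=34): L=36 R=35
Round 6 (k=49): L=35 R=158

Answer: 83,137 137,171 171,236 236,36 36,35 35,158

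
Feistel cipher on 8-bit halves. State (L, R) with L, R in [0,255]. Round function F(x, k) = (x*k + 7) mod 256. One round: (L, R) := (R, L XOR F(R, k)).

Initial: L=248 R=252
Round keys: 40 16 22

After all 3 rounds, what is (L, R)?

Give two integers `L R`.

Round 1 (k=40): L=252 R=159
Round 2 (k=16): L=159 R=11
Round 3 (k=22): L=11 R=102

Answer: 11 102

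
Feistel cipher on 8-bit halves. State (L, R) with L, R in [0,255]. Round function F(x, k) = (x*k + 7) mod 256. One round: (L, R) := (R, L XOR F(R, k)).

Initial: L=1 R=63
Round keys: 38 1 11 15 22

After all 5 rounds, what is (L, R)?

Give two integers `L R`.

Round 1 (k=38): L=63 R=96
Round 2 (k=1): L=96 R=88
Round 3 (k=11): L=88 R=175
Round 4 (k=15): L=175 R=16
Round 5 (k=22): L=16 R=200

Answer: 16 200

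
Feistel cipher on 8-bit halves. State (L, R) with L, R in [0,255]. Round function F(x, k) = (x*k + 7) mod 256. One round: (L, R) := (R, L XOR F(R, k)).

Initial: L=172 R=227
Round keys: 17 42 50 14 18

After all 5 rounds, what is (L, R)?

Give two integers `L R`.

Round 1 (k=17): L=227 R=182
Round 2 (k=42): L=182 R=0
Round 3 (k=50): L=0 R=177
Round 4 (k=14): L=177 R=181
Round 5 (k=18): L=181 R=112

Answer: 181 112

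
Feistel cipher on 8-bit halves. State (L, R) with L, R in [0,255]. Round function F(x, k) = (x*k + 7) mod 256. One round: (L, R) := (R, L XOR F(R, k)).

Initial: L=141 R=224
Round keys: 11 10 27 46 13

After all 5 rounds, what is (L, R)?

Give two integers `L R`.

Round 1 (k=11): L=224 R=42
Round 2 (k=10): L=42 R=75
Round 3 (k=27): L=75 R=218
Round 4 (k=46): L=218 R=120
Round 5 (k=13): L=120 R=197

Answer: 120 197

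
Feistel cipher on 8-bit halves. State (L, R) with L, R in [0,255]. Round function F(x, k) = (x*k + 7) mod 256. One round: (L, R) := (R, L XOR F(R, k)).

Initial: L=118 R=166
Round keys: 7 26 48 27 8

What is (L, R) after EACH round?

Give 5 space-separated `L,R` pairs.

Round 1 (k=7): L=166 R=231
Round 2 (k=26): L=231 R=219
Round 3 (k=48): L=219 R=240
Round 4 (k=27): L=240 R=140
Round 5 (k=8): L=140 R=151

Answer: 166,231 231,219 219,240 240,140 140,151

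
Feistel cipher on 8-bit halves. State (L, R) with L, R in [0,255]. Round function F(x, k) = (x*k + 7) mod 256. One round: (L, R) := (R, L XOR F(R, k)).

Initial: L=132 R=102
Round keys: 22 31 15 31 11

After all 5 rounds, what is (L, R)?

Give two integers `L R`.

Answer: 223 58

Derivation:
Round 1 (k=22): L=102 R=79
Round 2 (k=31): L=79 R=254
Round 3 (k=15): L=254 R=166
Round 4 (k=31): L=166 R=223
Round 5 (k=11): L=223 R=58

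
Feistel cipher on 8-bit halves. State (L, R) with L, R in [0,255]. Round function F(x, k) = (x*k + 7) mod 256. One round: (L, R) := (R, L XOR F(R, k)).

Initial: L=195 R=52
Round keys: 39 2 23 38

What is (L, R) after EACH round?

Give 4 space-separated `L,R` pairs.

Round 1 (k=39): L=52 R=48
Round 2 (k=2): L=48 R=83
Round 3 (k=23): L=83 R=76
Round 4 (k=38): L=76 R=28

Answer: 52,48 48,83 83,76 76,28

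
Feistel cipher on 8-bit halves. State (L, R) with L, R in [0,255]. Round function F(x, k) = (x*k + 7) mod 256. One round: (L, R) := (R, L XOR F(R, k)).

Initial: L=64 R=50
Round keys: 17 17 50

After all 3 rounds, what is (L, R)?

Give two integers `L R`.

Answer: 130 114

Derivation:
Round 1 (k=17): L=50 R=25
Round 2 (k=17): L=25 R=130
Round 3 (k=50): L=130 R=114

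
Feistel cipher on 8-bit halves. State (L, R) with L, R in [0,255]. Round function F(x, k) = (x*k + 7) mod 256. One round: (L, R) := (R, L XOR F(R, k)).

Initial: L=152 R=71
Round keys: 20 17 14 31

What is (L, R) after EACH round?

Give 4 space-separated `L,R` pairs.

Answer: 71,11 11,133 133,70 70,4

Derivation:
Round 1 (k=20): L=71 R=11
Round 2 (k=17): L=11 R=133
Round 3 (k=14): L=133 R=70
Round 4 (k=31): L=70 R=4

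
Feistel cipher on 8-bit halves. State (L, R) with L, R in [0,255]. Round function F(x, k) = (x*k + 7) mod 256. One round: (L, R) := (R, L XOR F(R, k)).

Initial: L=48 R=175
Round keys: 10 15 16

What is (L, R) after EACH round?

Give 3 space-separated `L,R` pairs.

Answer: 175,237 237,69 69,186

Derivation:
Round 1 (k=10): L=175 R=237
Round 2 (k=15): L=237 R=69
Round 3 (k=16): L=69 R=186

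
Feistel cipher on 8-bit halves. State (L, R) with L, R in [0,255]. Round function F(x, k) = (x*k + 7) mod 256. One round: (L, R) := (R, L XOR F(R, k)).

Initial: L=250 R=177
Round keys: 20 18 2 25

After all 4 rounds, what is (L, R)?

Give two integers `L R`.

Round 1 (k=20): L=177 R=33
Round 2 (k=18): L=33 R=232
Round 3 (k=2): L=232 R=246
Round 4 (k=25): L=246 R=229

Answer: 246 229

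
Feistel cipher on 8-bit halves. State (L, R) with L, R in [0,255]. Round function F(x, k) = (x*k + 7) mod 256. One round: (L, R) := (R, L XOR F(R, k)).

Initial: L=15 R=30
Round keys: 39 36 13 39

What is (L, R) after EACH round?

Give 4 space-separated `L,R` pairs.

Answer: 30,150 150,1 1,130 130,212

Derivation:
Round 1 (k=39): L=30 R=150
Round 2 (k=36): L=150 R=1
Round 3 (k=13): L=1 R=130
Round 4 (k=39): L=130 R=212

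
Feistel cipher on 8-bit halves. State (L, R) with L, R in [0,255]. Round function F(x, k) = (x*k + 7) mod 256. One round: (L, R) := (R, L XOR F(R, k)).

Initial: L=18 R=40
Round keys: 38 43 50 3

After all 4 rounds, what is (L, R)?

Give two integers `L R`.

Answer: 54 255

Derivation:
Round 1 (k=38): L=40 R=229
Round 2 (k=43): L=229 R=86
Round 3 (k=50): L=86 R=54
Round 4 (k=3): L=54 R=255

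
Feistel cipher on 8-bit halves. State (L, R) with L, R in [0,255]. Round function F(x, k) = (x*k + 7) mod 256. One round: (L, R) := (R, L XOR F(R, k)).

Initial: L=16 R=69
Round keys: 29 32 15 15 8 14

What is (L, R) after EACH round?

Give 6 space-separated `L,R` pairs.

Round 1 (k=29): L=69 R=200
Round 2 (k=32): L=200 R=66
Round 3 (k=15): L=66 R=45
Round 4 (k=15): L=45 R=232
Round 5 (k=8): L=232 R=106
Round 6 (k=14): L=106 R=59

Answer: 69,200 200,66 66,45 45,232 232,106 106,59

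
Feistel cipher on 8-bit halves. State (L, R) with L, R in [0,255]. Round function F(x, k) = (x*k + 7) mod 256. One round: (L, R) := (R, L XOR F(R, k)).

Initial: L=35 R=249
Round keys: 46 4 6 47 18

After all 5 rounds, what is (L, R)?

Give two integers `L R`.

Round 1 (k=46): L=249 R=230
Round 2 (k=4): L=230 R=102
Round 3 (k=6): L=102 R=141
Round 4 (k=47): L=141 R=140
Round 5 (k=18): L=140 R=82

Answer: 140 82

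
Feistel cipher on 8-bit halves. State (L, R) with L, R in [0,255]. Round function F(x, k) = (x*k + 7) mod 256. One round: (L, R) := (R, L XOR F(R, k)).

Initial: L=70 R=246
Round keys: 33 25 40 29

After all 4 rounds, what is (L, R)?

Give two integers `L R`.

Answer: 156 207

Derivation:
Round 1 (k=33): L=246 R=251
Round 2 (k=25): L=251 R=124
Round 3 (k=40): L=124 R=156
Round 4 (k=29): L=156 R=207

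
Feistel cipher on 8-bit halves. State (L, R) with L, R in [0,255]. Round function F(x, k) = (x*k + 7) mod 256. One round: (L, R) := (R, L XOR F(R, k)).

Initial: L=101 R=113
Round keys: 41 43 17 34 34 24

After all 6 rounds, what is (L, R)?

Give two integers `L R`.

Answer: 104 133

Derivation:
Round 1 (k=41): L=113 R=69
Round 2 (k=43): L=69 R=239
Round 3 (k=17): L=239 R=163
Round 4 (k=34): L=163 R=66
Round 5 (k=34): L=66 R=104
Round 6 (k=24): L=104 R=133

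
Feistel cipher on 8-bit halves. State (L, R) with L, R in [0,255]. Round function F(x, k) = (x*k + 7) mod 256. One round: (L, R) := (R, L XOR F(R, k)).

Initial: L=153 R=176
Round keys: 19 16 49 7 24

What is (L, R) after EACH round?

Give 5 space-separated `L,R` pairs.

Answer: 176,142 142,87 87,32 32,176 176,167

Derivation:
Round 1 (k=19): L=176 R=142
Round 2 (k=16): L=142 R=87
Round 3 (k=49): L=87 R=32
Round 4 (k=7): L=32 R=176
Round 5 (k=24): L=176 R=167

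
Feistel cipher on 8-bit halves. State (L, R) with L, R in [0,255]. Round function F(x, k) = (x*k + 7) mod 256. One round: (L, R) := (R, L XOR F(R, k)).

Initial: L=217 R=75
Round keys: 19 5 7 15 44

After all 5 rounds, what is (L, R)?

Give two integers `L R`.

Answer: 25 42

Derivation:
Round 1 (k=19): L=75 R=65
Round 2 (k=5): L=65 R=7
Round 3 (k=7): L=7 R=121
Round 4 (k=15): L=121 R=25
Round 5 (k=44): L=25 R=42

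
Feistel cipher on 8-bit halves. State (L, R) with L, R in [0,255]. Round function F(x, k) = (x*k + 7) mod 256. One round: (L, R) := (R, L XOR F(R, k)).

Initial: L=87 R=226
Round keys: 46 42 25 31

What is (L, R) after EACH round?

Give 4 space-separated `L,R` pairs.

Round 1 (k=46): L=226 R=244
Round 2 (k=42): L=244 R=237
Round 3 (k=25): L=237 R=216
Round 4 (k=31): L=216 R=194

Answer: 226,244 244,237 237,216 216,194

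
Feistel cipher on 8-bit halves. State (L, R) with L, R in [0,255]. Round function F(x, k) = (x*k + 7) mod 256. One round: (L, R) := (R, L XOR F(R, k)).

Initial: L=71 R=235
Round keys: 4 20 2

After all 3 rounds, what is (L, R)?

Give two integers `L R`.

Answer: 252 11

Derivation:
Round 1 (k=4): L=235 R=244
Round 2 (k=20): L=244 R=252
Round 3 (k=2): L=252 R=11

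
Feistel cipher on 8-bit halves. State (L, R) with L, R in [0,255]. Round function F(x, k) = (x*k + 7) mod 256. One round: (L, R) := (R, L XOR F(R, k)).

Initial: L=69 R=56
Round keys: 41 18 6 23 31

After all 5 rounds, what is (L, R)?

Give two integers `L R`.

Answer: 207 123

Derivation:
Round 1 (k=41): L=56 R=186
Round 2 (k=18): L=186 R=35
Round 3 (k=6): L=35 R=99
Round 4 (k=23): L=99 R=207
Round 5 (k=31): L=207 R=123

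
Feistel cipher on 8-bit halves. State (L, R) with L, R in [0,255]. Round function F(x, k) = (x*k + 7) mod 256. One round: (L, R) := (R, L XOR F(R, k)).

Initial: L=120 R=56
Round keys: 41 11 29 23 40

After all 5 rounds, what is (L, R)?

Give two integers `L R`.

Answer: 207 27

Derivation:
Round 1 (k=41): L=56 R=135
Round 2 (k=11): L=135 R=236
Round 3 (k=29): L=236 R=68
Round 4 (k=23): L=68 R=207
Round 5 (k=40): L=207 R=27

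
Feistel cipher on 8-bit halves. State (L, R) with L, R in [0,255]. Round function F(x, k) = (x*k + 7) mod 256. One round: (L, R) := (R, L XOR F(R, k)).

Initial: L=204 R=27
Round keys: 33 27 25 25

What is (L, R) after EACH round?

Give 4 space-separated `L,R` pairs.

Answer: 27,78 78,90 90,159 159,212

Derivation:
Round 1 (k=33): L=27 R=78
Round 2 (k=27): L=78 R=90
Round 3 (k=25): L=90 R=159
Round 4 (k=25): L=159 R=212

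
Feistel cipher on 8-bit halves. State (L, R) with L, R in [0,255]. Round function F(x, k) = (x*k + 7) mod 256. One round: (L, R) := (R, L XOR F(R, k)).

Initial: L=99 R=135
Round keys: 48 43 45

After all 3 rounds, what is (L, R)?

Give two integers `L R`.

Answer: 68 207

Derivation:
Round 1 (k=48): L=135 R=52
Round 2 (k=43): L=52 R=68
Round 3 (k=45): L=68 R=207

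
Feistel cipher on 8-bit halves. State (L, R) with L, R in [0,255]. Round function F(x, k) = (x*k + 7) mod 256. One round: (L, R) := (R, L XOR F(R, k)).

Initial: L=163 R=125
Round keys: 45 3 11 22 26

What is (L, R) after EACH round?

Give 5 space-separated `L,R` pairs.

Round 1 (k=45): L=125 R=163
Round 2 (k=3): L=163 R=141
Round 3 (k=11): L=141 R=181
Round 4 (k=22): L=181 R=24
Round 5 (k=26): L=24 R=194

Answer: 125,163 163,141 141,181 181,24 24,194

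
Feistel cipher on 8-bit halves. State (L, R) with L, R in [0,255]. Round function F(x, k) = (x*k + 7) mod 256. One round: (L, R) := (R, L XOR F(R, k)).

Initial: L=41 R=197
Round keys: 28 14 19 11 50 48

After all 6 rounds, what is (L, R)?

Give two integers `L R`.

Round 1 (k=28): L=197 R=186
Round 2 (k=14): L=186 R=246
Round 3 (k=19): L=246 R=243
Round 4 (k=11): L=243 R=142
Round 5 (k=50): L=142 R=48
Round 6 (k=48): L=48 R=137

Answer: 48 137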